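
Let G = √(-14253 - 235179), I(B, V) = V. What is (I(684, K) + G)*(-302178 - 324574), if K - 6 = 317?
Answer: -202440896 - 1253504*I*√62358 ≈ -2.0244e+8 - 3.1302e+8*I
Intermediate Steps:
K = 323 (K = 6 + 317 = 323)
G = 2*I*√62358 (G = √(-249432) = 2*I*√62358 ≈ 499.43*I)
(I(684, K) + G)*(-302178 - 324574) = (323 + 2*I*√62358)*(-302178 - 324574) = (323 + 2*I*√62358)*(-626752) = -202440896 - 1253504*I*√62358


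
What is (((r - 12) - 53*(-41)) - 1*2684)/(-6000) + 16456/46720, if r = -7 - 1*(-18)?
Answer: 191651/438000 ≈ 0.43756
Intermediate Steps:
r = 11 (r = -7 + 18 = 11)
(((r - 12) - 53*(-41)) - 1*2684)/(-6000) + 16456/46720 = (((11 - 12) - 53*(-41)) - 1*2684)/(-6000) + 16456/46720 = ((-1 + 2173) - 2684)*(-1/6000) + 16456*(1/46720) = (2172 - 2684)*(-1/6000) + 2057/5840 = -512*(-1/6000) + 2057/5840 = 32/375 + 2057/5840 = 191651/438000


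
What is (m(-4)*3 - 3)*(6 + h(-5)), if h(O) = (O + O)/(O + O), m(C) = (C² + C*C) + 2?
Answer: 693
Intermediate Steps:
m(C) = 2 + 2*C² (m(C) = (C² + C²) + 2 = 2*C² + 2 = 2 + 2*C²)
h(O) = 1 (h(O) = (2*O)/((2*O)) = (2*O)*(1/(2*O)) = 1)
(m(-4)*3 - 3)*(6 + h(-5)) = ((2 + 2*(-4)²)*3 - 3)*(6 + 1) = ((2 + 2*16)*3 - 3)*7 = ((2 + 32)*3 - 3)*7 = (34*3 - 3)*7 = (102 - 3)*7 = 99*7 = 693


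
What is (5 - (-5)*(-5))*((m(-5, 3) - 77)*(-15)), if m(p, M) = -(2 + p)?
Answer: -22200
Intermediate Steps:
m(p, M) = -2 - p
(5 - (-5)*(-5))*((m(-5, 3) - 77)*(-15)) = (5 - (-5)*(-5))*(((-2 - 1*(-5)) - 77)*(-15)) = (5 - 5*5)*(((-2 + 5) - 77)*(-15)) = (5 - 25)*((3 - 77)*(-15)) = -(-1480)*(-15) = -20*1110 = -22200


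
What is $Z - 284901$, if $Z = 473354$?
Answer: $188453$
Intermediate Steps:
$Z - 284901 = 473354 - 284901 = 188453$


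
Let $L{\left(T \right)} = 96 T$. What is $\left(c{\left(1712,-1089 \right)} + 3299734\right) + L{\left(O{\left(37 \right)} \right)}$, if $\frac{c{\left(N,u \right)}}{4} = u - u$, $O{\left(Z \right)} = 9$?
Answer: $3300598$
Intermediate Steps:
$c{\left(N,u \right)} = 0$ ($c{\left(N,u \right)} = 4 \left(u - u\right) = 4 \cdot 0 = 0$)
$\left(c{\left(1712,-1089 \right)} + 3299734\right) + L{\left(O{\left(37 \right)} \right)} = \left(0 + 3299734\right) + 96 \cdot 9 = 3299734 + 864 = 3300598$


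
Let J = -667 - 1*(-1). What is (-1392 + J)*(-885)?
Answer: 1821330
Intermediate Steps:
J = -666 (J = -667 + 1 = -666)
(-1392 + J)*(-885) = (-1392 - 666)*(-885) = -2058*(-885) = 1821330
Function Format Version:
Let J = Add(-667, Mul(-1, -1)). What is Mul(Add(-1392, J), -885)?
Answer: 1821330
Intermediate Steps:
J = -666 (J = Add(-667, 1) = -666)
Mul(Add(-1392, J), -885) = Mul(Add(-1392, -666), -885) = Mul(-2058, -885) = 1821330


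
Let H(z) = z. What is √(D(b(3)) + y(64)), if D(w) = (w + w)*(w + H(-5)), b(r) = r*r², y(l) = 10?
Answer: √1198 ≈ 34.612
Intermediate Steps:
b(r) = r³
D(w) = 2*w*(-5 + w) (D(w) = (w + w)*(w - 5) = (2*w)*(-5 + w) = 2*w*(-5 + w))
√(D(b(3)) + y(64)) = √(2*3³*(-5 + 3³) + 10) = √(2*27*(-5 + 27) + 10) = √(2*27*22 + 10) = √(1188 + 10) = √1198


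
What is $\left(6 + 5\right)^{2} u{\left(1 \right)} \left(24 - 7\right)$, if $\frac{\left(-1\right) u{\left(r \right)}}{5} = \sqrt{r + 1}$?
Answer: $- 10285 \sqrt{2} \approx -14545.0$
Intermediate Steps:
$u{\left(r \right)} = - 5 \sqrt{1 + r}$ ($u{\left(r \right)} = - 5 \sqrt{r + 1} = - 5 \sqrt{1 + r}$)
$\left(6 + 5\right)^{2} u{\left(1 \right)} \left(24 - 7\right) = \left(6 + 5\right)^{2} \left(- 5 \sqrt{1 + 1}\right) \left(24 - 7\right) = 11^{2} \left(- 5 \sqrt{2}\right) \left(24 - 7\right) = 121 \left(- 5 \sqrt{2}\right) 17 = - 605 \sqrt{2} \cdot 17 = - 10285 \sqrt{2}$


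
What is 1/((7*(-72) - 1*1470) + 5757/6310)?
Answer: -6310/12450183 ≈ -0.00050682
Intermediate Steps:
1/((7*(-72) - 1*1470) + 5757/6310) = 1/((-504 - 1470) + 5757*(1/6310)) = 1/(-1974 + 5757/6310) = 1/(-12450183/6310) = -6310/12450183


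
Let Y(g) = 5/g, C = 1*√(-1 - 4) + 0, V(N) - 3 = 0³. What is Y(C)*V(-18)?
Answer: -3*I*√5 ≈ -6.7082*I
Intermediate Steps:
V(N) = 3 (V(N) = 3 + 0³ = 3 + 0 = 3)
C = I*√5 (C = 1*√(-5) + 0 = 1*(I*√5) + 0 = I*√5 + 0 = I*√5 ≈ 2.2361*I)
Y(C)*V(-18) = (5/((I*√5)))*3 = (5*(-I*√5/5))*3 = -I*√5*3 = -3*I*√5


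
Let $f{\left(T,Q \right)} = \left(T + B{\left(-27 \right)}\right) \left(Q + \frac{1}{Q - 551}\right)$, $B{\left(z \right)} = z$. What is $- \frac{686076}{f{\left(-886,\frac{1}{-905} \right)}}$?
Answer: $- \frac{103204967346560}{401014251} \approx -2.5736 \cdot 10^{5}$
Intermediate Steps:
$f{\left(T,Q \right)} = \left(-27 + T\right) \left(Q + \frac{1}{-551 + Q}\right)$ ($f{\left(T,Q \right)} = \left(T - 27\right) \left(Q + \frac{1}{Q - 551}\right) = \left(-27 + T\right) \left(Q + \frac{1}{-551 + Q}\right)$)
$- \frac{686076}{f{\left(-886,\frac{1}{-905} \right)}} = - \frac{686076}{\frac{1}{-551 + \frac{1}{-905}} \left(-27 - 886 - 27 \left(\frac{1}{-905}\right)^{2} + \frac{14877}{-905} - 886 \left(\frac{1}{-905}\right)^{2} - 551 \frac{1}{-905} \left(-886\right)\right)} = - \frac{686076}{\frac{1}{-551 - \frac{1}{905}} \left(-27 - 886 - 27 \left(- \frac{1}{905}\right)^{2} + 14877 \left(- \frac{1}{905}\right) - 886 \left(- \frac{1}{905}\right)^{2} - \left(- \frac{551}{905}\right) \left(-886\right)\right)} = - \frac{686076}{\frac{1}{- \frac{498656}{905}} \left(-27 - 886 - \frac{27}{819025} - \frac{14877}{905} - \frac{886}{819025} - \frac{488186}{905}\right)} = - \frac{686076}{\left(- \frac{905}{498656}\right) \left(-27 - 886 - \frac{27}{819025} - \frac{14877}{905} - \frac{886}{819025} - \frac{488186}{905}\right)} = - \frac{686076}{\left(- \frac{905}{498656}\right) \left(- \frac{1203042753}{819025}\right)} = - \frac{686076}{\frac{1203042753}{451283680}} = \left(-686076\right) \frac{451283680}{1203042753} = - \frac{103204967346560}{401014251}$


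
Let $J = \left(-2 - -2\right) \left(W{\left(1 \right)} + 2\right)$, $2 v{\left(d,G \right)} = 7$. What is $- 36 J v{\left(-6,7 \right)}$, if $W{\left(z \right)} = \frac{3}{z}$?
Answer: $0$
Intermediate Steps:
$v{\left(d,G \right)} = \frac{7}{2}$ ($v{\left(d,G \right)} = \frac{1}{2} \cdot 7 = \frac{7}{2}$)
$J = 0$ ($J = \left(-2 - -2\right) \left(\frac{3}{1} + 2\right) = \left(-2 + 2\right) \left(3 \cdot 1 + 2\right) = 0 \left(3 + 2\right) = 0 \cdot 5 = 0$)
$- 36 J v{\left(-6,7 \right)} = \left(-36\right) 0 \cdot \frac{7}{2} = 0 \cdot \frac{7}{2} = 0$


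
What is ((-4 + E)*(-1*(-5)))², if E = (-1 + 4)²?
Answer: 625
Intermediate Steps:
E = 9 (E = 3² = 9)
((-4 + E)*(-1*(-5)))² = ((-4 + 9)*(-1*(-5)))² = (5*5)² = 25² = 625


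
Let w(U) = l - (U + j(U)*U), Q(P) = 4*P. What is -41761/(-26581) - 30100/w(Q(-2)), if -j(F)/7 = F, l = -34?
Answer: -391232479/5608591 ≈ -69.756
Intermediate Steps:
j(F) = -7*F
w(U) = -34 - U + 7*U**2 (w(U) = -34 - (U + (-7*U)*U) = -34 - (U - 7*U**2) = -34 + (-U + 7*U**2) = -34 - U + 7*U**2)
-41761/(-26581) - 30100/w(Q(-2)) = -41761/(-26581) - 30100/(-34 - 4*(-2) + 7*(4*(-2))**2) = -41761*(-1/26581) - 30100/(-34 - 1*(-8) + 7*(-8)**2) = 41761/26581 - 30100/(-34 + 8 + 7*64) = 41761/26581 - 30100/(-34 + 8 + 448) = 41761/26581 - 30100/422 = 41761/26581 - 30100*1/422 = 41761/26581 - 15050/211 = -391232479/5608591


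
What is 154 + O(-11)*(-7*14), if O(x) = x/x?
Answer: 56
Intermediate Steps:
O(x) = 1
154 + O(-11)*(-7*14) = 154 + 1*(-7*14) = 154 + 1*(-98) = 154 - 98 = 56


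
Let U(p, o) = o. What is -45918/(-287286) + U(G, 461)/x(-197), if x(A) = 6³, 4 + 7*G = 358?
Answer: 23726189/10342296 ≈ 2.2941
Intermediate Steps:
G = 354/7 (G = -4/7 + (⅐)*358 = -4/7 + 358/7 = 354/7 ≈ 50.571)
x(A) = 216
-45918/(-287286) + U(G, 461)/x(-197) = -45918/(-287286) + 461/216 = -45918*(-1/287286) + 461*(1/216) = 7653/47881 + 461/216 = 23726189/10342296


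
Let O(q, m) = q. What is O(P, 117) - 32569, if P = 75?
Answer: -32494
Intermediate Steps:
O(P, 117) - 32569 = 75 - 32569 = -32494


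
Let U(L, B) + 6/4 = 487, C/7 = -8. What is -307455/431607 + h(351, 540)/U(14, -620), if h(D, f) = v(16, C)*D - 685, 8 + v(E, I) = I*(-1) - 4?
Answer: 4147212207/139696799 ≈ 29.687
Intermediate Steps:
C = -56 (C = 7*(-8) = -56)
U(L, B) = 971/2 (U(L, B) = -3/2 + 487 = 971/2)
v(E, I) = -12 - I (v(E, I) = -8 + (I*(-1) - 4) = -8 + (-I - 4) = -8 + (-4 - I) = -12 - I)
h(D, f) = -685 + 44*D (h(D, f) = (-12 - 1*(-56))*D - 685 = (-12 + 56)*D - 685 = 44*D - 685 = -685 + 44*D)
-307455/431607 + h(351, 540)/U(14, -620) = -307455/431607 + (-685 + 44*351)/(971/2) = -307455*1/431607 + (-685 + 15444)*(2/971) = -102485/143869 + 14759*(2/971) = -102485/143869 + 29518/971 = 4147212207/139696799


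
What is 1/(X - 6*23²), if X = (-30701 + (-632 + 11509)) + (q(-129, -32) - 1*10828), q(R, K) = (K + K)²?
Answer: -1/29730 ≈ -3.3636e-5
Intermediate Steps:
q(R, K) = 4*K² (q(R, K) = (2*K)² = 4*K²)
X = -26556 (X = (-30701 + (-632 + 11509)) + (4*(-32)² - 1*10828) = (-30701 + 10877) + (4*1024 - 10828) = -19824 + (4096 - 10828) = -19824 - 6732 = -26556)
1/(X - 6*23²) = 1/(-26556 - 6*23²) = 1/(-26556 - 6*529) = 1/(-26556 - 3174) = 1/(-29730) = -1/29730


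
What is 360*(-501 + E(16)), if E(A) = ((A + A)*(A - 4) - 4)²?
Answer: 51803640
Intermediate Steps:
E(A) = (-4 + 2*A*(-4 + A))² (E(A) = ((2*A)*(-4 + A) - 4)² = (2*A*(-4 + A) - 4)² = (-4 + 2*A*(-4 + A))²)
360*(-501 + E(16)) = 360*(-501 + 4*(2 - 1*16² + 4*16)²) = 360*(-501 + 4*(2 - 1*256 + 64)²) = 360*(-501 + 4*(2 - 256 + 64)²) = 360*(-501 + 4*(-190)²) = 360*(-501 + 4*36100) = 360*(-501 + 144400) = 360*143899 = 51803640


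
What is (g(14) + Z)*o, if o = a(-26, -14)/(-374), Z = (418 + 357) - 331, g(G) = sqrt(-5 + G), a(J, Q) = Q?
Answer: 3129/187 ≈ 16.733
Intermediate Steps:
Z = 444 (Z = 775 - 331 = 444)
o = 7/187 (o = -14/(-374) = -14*(-1/374) = 7/187 ≈ 0.037433)
(g(14) + Z)*o = (sqrt(-5 + 14) + 444)*(7/187) = (sqrt(9) + 444)*(7/187) = (3 + 444)*(7/187) = 447*(7/187) = 3129/187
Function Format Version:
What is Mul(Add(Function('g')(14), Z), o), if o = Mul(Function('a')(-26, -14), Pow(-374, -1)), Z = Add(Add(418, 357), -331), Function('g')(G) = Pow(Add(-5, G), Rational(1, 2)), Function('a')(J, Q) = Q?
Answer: Rational(3129, 187) ≈ 16.733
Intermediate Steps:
Z = 444 (Z = Add(775, -331) = 444)
o = Rational(7, 187) (o = Mul(-14, Pow(-374, -1)) = Mul(-14, Rational(-1, 374)) = Rational(7, 187) ≈ 0.037433)
Mul(Add(Function('g')(14), Z), o) = Mul(Add(Pow(Add(-5, 14), Rational(1, 2)), 444), Rational(7, 187)) = Mul(Add(Pow(9, Rational(1, 2)), 444), Rational(7, 187)) = Mul(Add(3, 444), Rational(7, 187)) = Mul(447, Rational(7, 187)) = Rational(3129, 187)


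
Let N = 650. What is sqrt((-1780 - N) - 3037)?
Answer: I*sqrt(5467) ≈ 73.939*I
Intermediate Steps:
sqrt((-1780 - N) - 3037) = sqrt((-1780 - 1*650) - 3037) = sqrt((-1780 - 650) - 3037) = sqrt(-2430 - 3037) = sqrt(-5467) = I*sqrt(5467)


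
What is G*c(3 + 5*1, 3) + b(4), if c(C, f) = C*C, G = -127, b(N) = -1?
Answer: -8129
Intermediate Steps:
c(C, f) = C²
G*c(3 + 5*1, 3) + b(4) = -127*(3 + 5*1)² - 1 = -127*(3 + 5)² - 1 = -127*8² - 1 = -127*64 - 1 = -8128 - 1 = -8129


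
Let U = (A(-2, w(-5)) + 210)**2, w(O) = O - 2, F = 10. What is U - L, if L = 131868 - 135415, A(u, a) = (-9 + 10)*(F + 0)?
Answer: 51947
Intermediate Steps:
w(O) = -2 + O
A(u, a) = 10 (A(u, a) = (-9 + 10)*(10 + 0) = 1*10 = 10)
U = 48400 (U = (10 + 210)**2 = 220**2 = 48400)
L = -3547
U - L = 48400 - 1*(-3547) = 48400 + 3547 = 51947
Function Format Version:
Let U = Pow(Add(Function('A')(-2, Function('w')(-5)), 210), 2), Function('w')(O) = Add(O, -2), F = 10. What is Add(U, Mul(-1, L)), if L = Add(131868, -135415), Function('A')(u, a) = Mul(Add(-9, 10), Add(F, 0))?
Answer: 51947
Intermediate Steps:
Function('w')(O) = Add(-2, O)
Function('A')(u, a) = 10 (Function('A')(u, a) = Mul(Add(-9, 10), Add(10, 0)) = Mul(1, 10) = 10)
U = 48400 (U = Pow(Add(10, 210), 2) = Pow(220, 2) = 48400)
L = -3547
Add(U, Mul(-1, L)) = Add(48400, Mul(-1, -3547)) = Add(48400, 3547) = 51947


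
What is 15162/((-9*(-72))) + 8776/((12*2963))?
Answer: 7566485/320004 ≈ 23.645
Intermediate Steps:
15162/((-9*(-72))) + 8776/((12*2963)) = 15162/648 + 8776/35556 = 15162*(1/648) + 8776*(1/35556) = 2527/108 + 2194/8889 = 7566485/320004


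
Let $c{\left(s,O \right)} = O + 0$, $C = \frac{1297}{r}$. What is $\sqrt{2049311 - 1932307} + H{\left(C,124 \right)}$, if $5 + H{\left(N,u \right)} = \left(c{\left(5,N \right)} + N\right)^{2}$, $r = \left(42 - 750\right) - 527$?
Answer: $- \frac{897289}{1525225} + 2 \sqrt{29251} \approx 341.47$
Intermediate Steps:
$r = -1235$ ($r = -708 - 527 = -1235$)
$C = - \frac{1297}{1235}$ ($C = \frac{1297}{-1235} = 1297 \left(- \frac{1}{1235}\right) = - \frac{1297}{1235} \approx -1.0502$)
$c{\left(s,O \right)} = O$
$H{\left(N,u \right)} = -5 + 4 N^{2}$ ($H{\left(N,u \right)} = -5 + \left(N + N\right)^{2} = -5 + \left(2 N\right)^{2} = -5 + 4 N^{2}$)
$\sqrt{2049311 - 1932307} + H{\left(C,124 \right)} = \sqrt{2049311 - 1932307} - \left(5 - 4 \left(- \frac{1297}{1235}\right)^{2}\right) = \sqrt{117004} + \left(-5 + 4 \cdot \frac{1682209}{1525225}\right) = 2 \sqrt{29251} + \left(-5 + \frac{6728836}{1525225}\right) = 2 \sqrt{29251} - \frac{897289}{1525225} = - \frac{897289}{1525225} + 2 \sqrt{29251}$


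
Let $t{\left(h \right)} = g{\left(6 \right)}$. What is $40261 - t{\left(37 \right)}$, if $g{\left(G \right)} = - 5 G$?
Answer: $40291$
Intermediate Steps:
$t{\left(h \right)} = -30$ ($t{\left(h \right)} = \left(-5\right) 6 = -30$)
$40261 - t{\left(37 \right)} = 40261 - -30 = 40261 + 30 = 40291$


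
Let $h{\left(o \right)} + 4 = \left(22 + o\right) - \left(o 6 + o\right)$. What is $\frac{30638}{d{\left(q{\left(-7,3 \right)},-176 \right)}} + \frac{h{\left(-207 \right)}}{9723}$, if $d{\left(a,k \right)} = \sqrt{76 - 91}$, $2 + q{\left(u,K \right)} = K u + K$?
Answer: $\frac{60}{463} - \frac{30638 i \sqrt{15}}{15} \approx 0.12959 - 7910.7 i$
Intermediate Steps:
$h{\left(o \right)} = 18 - 6 o$ ($h{\left(o \right)} = -4 + \left(\left(22 + o\right) - \left(o 6 + o\right)\right) = -4 + \left(\left(22 + o\right) - \left(6 o + o\right)\right) = -4 + \left(\left(22 + o\right) - 7 o\right) = -4 - \left(-22 + 6 o\right) = 18 - 6 o$)
$q{\left(u,K \right)} = -2 + K + K u$ ($q{\left(u,K \right)} = -2 + \left(K u + K\right) = -2 + \left(K + K u\right) = -2 + K + K u$)
$d{\left(a,k \right)} = i \sqrt{15}$ ($d{\left(a,k \right)} = \sqrt{-15} = i \sqrt{15}$)
$\frac{30638}{d{\left(q{\left(-7,3 \right)},-176 \right)}} + \frac{h{\left(-207 \right)}}{9723} = \frac{30638}{i \sqrt{15}} + \frac{18 - -1242}{9723} = 30638 \left(- \frac{i \sqrt{15}}{15}\right) + \left(18 + 1242\right) \frac{1}{9723} = - \frac{30638 i \sqrt{15}}{15} + 1260 \cdot \frac{1}{9723} = - \frac{30638 i \sqrt{15}}{15} + \frac{60}{463} = \frac{60}{463} - \frac{30638 i \sqrt{15}}{15}$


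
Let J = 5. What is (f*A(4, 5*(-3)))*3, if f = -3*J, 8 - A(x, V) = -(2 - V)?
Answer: -1125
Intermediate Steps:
A(x, V) = 10 - V (A(x, V) = 8 - (-1)*(2 - V) = 8 - (-2 + V) = 8 + (2 - V) = 10 - V)
f = -15 (f = -3*5 = -15)
(f*A(4, 5*(-3)))*3 = -15*(10 - 5*(-3))*3 = -15*(10 - 1*(-15))*3 = -15*(10 + 15)*3 = -15*25*3 = -375*3 = -1125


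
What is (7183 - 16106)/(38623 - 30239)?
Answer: -8923/8384 ≈ -1.0643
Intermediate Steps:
(7183 - 16106)/(38623 - 30239) = -8923/8384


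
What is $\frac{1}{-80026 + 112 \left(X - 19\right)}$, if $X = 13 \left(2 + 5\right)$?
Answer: $- \frac{1}{71962} \approx -1.3896 \cdot 10^{-5}$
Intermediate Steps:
$X = 91$ ($X = 13 \cdot 7 = 91$)
$\frac{1}{-80026 + 112 \left(X - 19\right)} = \frac{1}{-80026 + 112 \left(91 - 19\right)} = \frac{1}{-80026 + 112 \cdot 72} = \frac{1}{-80026 + 8064} = \frac{1}{-71962} = - \frac{1}{71962}$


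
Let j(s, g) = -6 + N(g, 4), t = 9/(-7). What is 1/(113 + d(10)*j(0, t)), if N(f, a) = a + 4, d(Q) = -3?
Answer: 1/107 ≈ 0.0093458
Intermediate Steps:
t = -9/7 (t = 9*(-⅐) = -9/7 ≈ -1.2857)
N(f, a) = 4 + a
j(s, g) = 2 (j(s, g) = -6 + (4 + 4) = -6 + 8 = 2)
1/(113 + d(10)*j(0, t)) = 1/(113 - 3*2) = 1/(113 - 6) = 1/107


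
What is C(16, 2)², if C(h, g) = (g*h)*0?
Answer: 0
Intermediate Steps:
C(h, g) = 0
C(16, 2)² = 0² = 0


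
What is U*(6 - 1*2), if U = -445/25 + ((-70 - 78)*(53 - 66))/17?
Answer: 32428/85 ≈ 381.51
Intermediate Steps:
U = 8107/85 (U = -445*1/25 - 148*(-13)*(1/17) = -89/5 + 1924*(1/17) = -89/5 + 1924/17 = 8107/85 ≈ 95.376)
U*(6 - 1*2) = 8107*(6 - 1*2)/85 = 8107*(6 - 2)/85 = (8107/85)*4 = 32428/85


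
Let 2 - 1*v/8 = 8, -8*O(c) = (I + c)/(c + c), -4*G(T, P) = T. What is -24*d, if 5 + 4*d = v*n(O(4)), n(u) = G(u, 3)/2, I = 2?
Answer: 267/8 ≈ 33.375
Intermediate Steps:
G(T, P) = -T/4
O(c) = -(2 + c)/(16*c) (O(c) = -(2 + c)/(8*(c + c)) = -(2 + c)/(8*(2*c)) = -(2 + c)*1/(2*c)/8 = -(2 + c)/(16*c))
v = -48 (v = 16 - 8*8 = 16 - 64 = -48)
n(u) = -u/8 (n(u) = -u/4/2 = -u/4*(1/2) = -u/8)
d = -89/64 (d = -5/4 + (-(-6)*(1/16)*(-2 - 1*4)/4)/4 = -5/4 + (-(-6)*(1/16)*(1/4)*(-2 - 4))/4 = -5/4 + (-(-6)*(1/16)*(1/4)*(-6))/4 = -5/4 + (-(-6)*(-3)/32)/4 = -5/4 + (-48*3/256)/4 = -5/4 + (1/4)*(-9/16) = -5/4 - 9/64 = -89/64 ≈ -1.3906)
-24*d = -24*(-89/64) = 267/8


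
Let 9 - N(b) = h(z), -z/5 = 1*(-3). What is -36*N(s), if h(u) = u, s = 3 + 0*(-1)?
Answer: 216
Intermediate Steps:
s = 3 (s = 3 + 0 = 3)
z = 15 (z = -5*(-3) = 15)
N(b) = -6 (N(b) = 9 - 1*15 = 9 - 15 = -6)
-36*N(s) = -36*(-6) = 216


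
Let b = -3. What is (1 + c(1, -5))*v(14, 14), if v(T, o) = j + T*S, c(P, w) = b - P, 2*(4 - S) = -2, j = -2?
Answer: -204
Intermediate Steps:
S = 5 (S = 4 - ½*(-2) = 4 + 1 = 5)
c(P, w) = -3 - P
v(T, o) = -2 + 5*T (v(T, o) = -2 + T*5 = -2 + 5*T)
(1 + c(1, -5))*v(14, 14) = (1 + (-3 - 1*1))*(-2 + 5*14) = (1 + (-3 - 1))*(-2 + 70) = (1 - 4)*68 = -3*68 = -204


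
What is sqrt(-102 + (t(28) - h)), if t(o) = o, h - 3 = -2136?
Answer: sqrt(2059) ≈ 45.376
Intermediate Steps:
h = -2133 (h = 3 - 2136 = -2133)
sqrt(-102 + (t(28) - h)) = sqrt(-102 + (28 - 1*(-2133))) = sqrt(-102 + (28 + 2133)) = sqrt(-102 + 2161) = sqrt(2059)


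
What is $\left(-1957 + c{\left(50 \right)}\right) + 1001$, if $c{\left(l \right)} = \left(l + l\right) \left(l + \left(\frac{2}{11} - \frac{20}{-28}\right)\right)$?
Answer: $\frac{318288}{77} \approx 4133.6$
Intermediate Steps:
$c{\left(l \right)} = 2 l \left(\frac{69}{77} + l\right)$ ($c{\left(l \right)} = 2 l \left(l + \left(2 \cdot \frac{1}{11} - - \frac{5}{7}\right)\right) = 2 l \left(l + \left(\frac{2}{11} + \frac{5}{7}\right)\right) = 2 l \left(l + \frac{69}{77}\right) = 2 l \left(\frac{69}{77} + l\right)$)
$\left(-1957 + c{\left(50 \right)}\right) + 1001 = \left(-1957 + \frac{2}{77} \cdot 50 \left(69 + 77 \cdot 50\right)\right) + 1001 = \left(-1957 + \frac{2}{77} \cdot 50 \left(69 + 3850\right)\right) + 1001 = \left(-1957 + \frac{2}{77} \cdot 50 \cdot 3919\right) + 1001 = \left(-1957 + \frac{391900}{77}\right) + 1001 = \frac{241211}{77} + 1001 = \frac{318288}{77}$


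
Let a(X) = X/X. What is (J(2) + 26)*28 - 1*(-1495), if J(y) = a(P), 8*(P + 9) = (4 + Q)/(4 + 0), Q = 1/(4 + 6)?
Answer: 2251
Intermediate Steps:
Q = 1/10 ≈ 0.10000
P = -2839/320 (P = -9 + ((4 + 1/10)/(4 + 0))/8 = -9 + ((41/10)/4)/8 = -9 + ((41/10)*(1/4))/8 = -9 + (1/8)*(41/40) = -9 + 41/320 = -2839/320 ≈ -8.8719)
a(X) = 1
J(y) = 1
(J(2) + 26)*28 - 1*(-1495) = (1 + 26)*28 - 1*(-1495) = 27*28 + 1495 = 756 + 1495 = 2251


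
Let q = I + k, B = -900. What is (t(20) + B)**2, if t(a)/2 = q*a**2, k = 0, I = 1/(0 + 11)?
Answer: 82810000/121 ≈ 6.8438e+5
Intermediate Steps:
I = 1/11 ≈ 0.090909
q = 1/11 (q = 1/11 + 0 = 1/11 ≈ 0.090909)
t(a) = 2*a**2/11 (t(a) = 2*(a**2/11) = 2*a**2/11)
(t(20) + B)**2 = ((2/11)*20**2 - 900)**2 = ((2/11)*400 - 900)**2 = (800/11 - 900)**2 = (-9100/11)**2 = 82810000/121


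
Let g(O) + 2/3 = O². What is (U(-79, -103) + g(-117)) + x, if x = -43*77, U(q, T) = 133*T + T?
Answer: -10274/3 ≈ -3424.7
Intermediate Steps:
U(q, T) = 134*T
x = -3311
g(O) = -⅔ + O²
(U(-79, -103) + g(-117)) + x = (134*(-103) + (-⅔ + (-117)²)) - 3311 = (-13802 + (-⅔ + 13689)) - 3311 = (-13802 + 41065/3) - 3311 = -341/3 - 3311 = -10274/3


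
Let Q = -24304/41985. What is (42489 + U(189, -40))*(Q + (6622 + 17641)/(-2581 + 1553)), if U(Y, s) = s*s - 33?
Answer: -11494943568938/10790145 ≈ -1.0653e+6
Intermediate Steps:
U(Y, s) = -33 + s² (U(Y, s) = s² - 33 = -33 + s²)
Q = -24304/41985 (Q = -24304*1/41985 = -24304/41985 ≈ -0.57887)
(42489 + U(189, -40))*(Q + (6622 + 17641)/(-2581 + 1553)) = (42489 + (-33 + (-40)²))*(-24304/41985 + (6622 + 17641)/(-2581 + 1553)) = (42489 + (-33 + 1600))*(-24304/41985 + 24263/(-1028)) = (42489 + 1567)*(-24304/41985 + 24263*(-1/1028)) = 44056*(-24304/41985 - 24263/1028) = 44056*(-1043666567/43160580) = -11494943568938/10790145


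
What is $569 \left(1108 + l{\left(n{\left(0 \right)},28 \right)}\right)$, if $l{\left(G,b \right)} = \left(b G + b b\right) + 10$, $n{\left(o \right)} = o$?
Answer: $1082238$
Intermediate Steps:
$l{\left(G,b \right)} = 10 + b^{2} + G b$ ($l{\left(G,b \right)} = \left(G b + b^{2}\right) + 10 = \left(b^{2} + G b\right) + 10 = 10 + b^{2} + G b$)
$569 \left(1108 + l{\left(n{\left(0 \right)},28 \right)}\right) = 569 \left(1108 + \left(10 + 28^{2} + 0 \cdot 28\right)\right) = 569 \left(1108 + \left(10 + 784 + 0\right)\right) = 569 \left(1108 + 794\right) = 569 \cdot 1902 = 1082238$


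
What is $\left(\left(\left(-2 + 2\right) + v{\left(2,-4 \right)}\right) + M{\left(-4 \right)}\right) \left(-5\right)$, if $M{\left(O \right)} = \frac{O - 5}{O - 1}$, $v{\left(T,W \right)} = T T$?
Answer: $-29$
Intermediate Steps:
$v{\left(T,W \right)} = T^{2}$
$M{\left(O \right)} = \frac{-5 + O}{-1 + O}$
$\left(\left(\left(-2 + 2\right) + v{\left(2,-4 \right)}\right) + M{\left(-4 \right)}\right) \left(-5\right) = \left(\left(\left(-2 + 2\right) + 2^{2}\right) + \frac{-5 - 4}{-1 - 4}\right) \left(-5\right) = \left(\left(0 + 4\right) + \frac{1}{-5} \left(-9\right)\right) \left(-5\right) = \left(4 - - \frac{9}{5}\right) \left(-5\right) = \left(4 + \frac{9}{5}\right) \left(-5\right) = \frac{29}{5} \left(-5\right) = -29$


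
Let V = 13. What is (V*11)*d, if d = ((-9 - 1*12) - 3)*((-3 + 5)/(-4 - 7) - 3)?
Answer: 10920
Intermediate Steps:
d = 840/11 (d = ((-9 - 12) - 3)*(2/(-11) - 3) = (-21 - 3)*(2*(-1/11) - 3) = -24*(-2/11 - 3) = -24*(-35/11) = 840/11 ≈ 76.364)
(V*11)*d = (13*11)*(840/11) = 143*(840/11) = 10920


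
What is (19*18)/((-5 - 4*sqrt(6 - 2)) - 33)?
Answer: -171/23 ≈ -7.4348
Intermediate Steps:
(19*18)/((-5 - 4*sqrt(6 - 2)) - 33) = 342/((-5 - 4*sqrt(4)) - 33) = 342/((-5 - 4*2) - 33) = 342/((-5 - 8) - 33) = 342/(-13 - 33) = 342/(-46) = 342*(-1/46) = -171/23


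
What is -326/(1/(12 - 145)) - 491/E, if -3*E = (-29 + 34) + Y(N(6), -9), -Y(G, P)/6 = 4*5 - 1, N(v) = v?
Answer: 4724549/109 ≈ 43345.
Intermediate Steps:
Y(G, P) = -114 (Y(G, P) = -6*(4*5 - 1) = -6*(20 - 1) = -6*19 = -114)
E = 109/3 (E = -((-29 + 34) - 114)/3 = -(5 - 114)/3 = -⅓*(-109) = 109/3 ≈ 36.333)
-326/(1/(12 - 145)) - 491/E = -326/(1/(12 - 145)) - 491/109/3 = -326/(1/(-133)) - 491*3/109 = -326/(-1/133) - 1473/109 = -326*(-133) - 1473/109 = 43358 - 1473/109 = 4724549/109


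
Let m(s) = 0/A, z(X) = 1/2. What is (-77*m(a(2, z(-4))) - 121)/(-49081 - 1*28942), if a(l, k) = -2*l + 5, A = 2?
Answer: 11/7093 ≈ 0.0015508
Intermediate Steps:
z(X) = ½
a(l, k) = 5 - 2*l
m(s) = 0 (m(s) = 0/2 = 0*(½) = 0)
(-77*m(a(2, z(-4))) - 121)/(-49081 - 1*28942) = (-77*0 - 121)/(-49081 - 1*28942) = (0 - 121)/(-49081 - 28942) = -121/(-78023) = -121*(-1/78023) = 11/7093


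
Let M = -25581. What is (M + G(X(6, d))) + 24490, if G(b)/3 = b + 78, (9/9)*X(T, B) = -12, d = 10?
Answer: -893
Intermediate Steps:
X(T, B) = -12
G(b) = 234 + 3*b (G(b) = 3*(b + 78) = 3*(78 + b) = 234 + 3*b)
(M + G(X(6, d))) + 24490 = (-25581 + (234 + 3*(-12))) + 24490 = (-25581 + (234 - 36)) + 24490 = (-25581 + 198) + 24490 = -25383 + 24490 = -893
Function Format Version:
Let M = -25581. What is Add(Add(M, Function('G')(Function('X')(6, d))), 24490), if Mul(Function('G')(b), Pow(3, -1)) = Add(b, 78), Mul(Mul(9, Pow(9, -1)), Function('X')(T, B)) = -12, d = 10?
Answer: -893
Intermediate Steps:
Function('X')(T, B) = -12
Function('G')(b) = Add(234, Mul(3, b)) (Function('G')(b) = Mul(3, Add(b, 78)) = Mul(3, Add(78, b)) = Add(234, Mul(3, b)))
Add(Add(M, Function('G')(Function('X')(6, d))), 24490) = Add(Add(-25581, Add(234, Mul(3, -12))), 24490) = Add(Add(-25581, Add(234, -36)), 24490) = Add(Add(-25581, 198), 24490) = Add(-25383, 24490) = -893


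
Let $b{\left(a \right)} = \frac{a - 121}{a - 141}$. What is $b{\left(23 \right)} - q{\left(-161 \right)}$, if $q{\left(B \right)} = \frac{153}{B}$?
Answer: $\frac{16916}{9499} \approx 1.7808$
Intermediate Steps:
$b{\left(a \right)} = \frac{-121 + a}{-141 + a}$
$b{\left(23 \right)} - q{\left(-161 \right)} = \frac{-121 + 23}{-141 + 23} - \frac{153}{-161} = \frac{1}{-118} \left(-98\right) - 153 \left(- \frac{1}{161}\right) = \left(- \frac{1}{118}\right) \left(-98\right) - - \frac{153}{161} = \frac{49}{59} + \frac{153}{161} = \frac{16916}{9499}$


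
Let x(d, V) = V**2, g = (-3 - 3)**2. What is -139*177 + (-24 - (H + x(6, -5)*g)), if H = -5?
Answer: -25522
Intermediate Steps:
g = 36 (g = (-6)**2 = 36)
-139*177 + (-24 - (H + x(6, -5)*g)) = -139*177 + (-24 - (-5 + (-5)**2*36)) = -24603 + (-24 - (-5 + 25*36)) = -24603 + (-24 - (-5 + 900)) = -24603 + (-24 - 1*895) = -24603 + (-24 - 895) = -24603 - 919 = -25522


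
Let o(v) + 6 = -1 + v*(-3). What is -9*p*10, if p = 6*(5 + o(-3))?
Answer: -3780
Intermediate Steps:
o(v) = -7 - 3*v (o(v) = -6 + (-1 + v*(-3)) = -6 + (-1 - 3*v) = -7 - 3*v)
p = 42 (p = 6*(5 + (-7 - 3*(-3))) = 6*(5 + (-7 + 9)) = 6*(5 + 2) = 6*7 = 42)
-9*p*10 = -9*42*10 = -378*10 = -3780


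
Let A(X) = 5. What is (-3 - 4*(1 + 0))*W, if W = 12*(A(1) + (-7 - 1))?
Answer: 252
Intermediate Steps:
W = -36 (W = 12*(5 + (-7 - 1)) = 12*(5 - 8) = 12*(-3) = -36)
(-3 - 4*(1 + 0))*W = (-3 - 4*(1 + 0))*(-36) = (-3 - 4*1)*(-36) = (-3 - 4)*(-36) = -7*(-36) = 252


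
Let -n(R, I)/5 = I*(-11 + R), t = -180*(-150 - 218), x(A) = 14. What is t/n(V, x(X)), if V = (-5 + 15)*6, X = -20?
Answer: -6624/343 ≈ -19.312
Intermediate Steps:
t = 66240 (t = -180*(-368) = 66240)
V = 60 (V = 10*6 = 60)
n(R, I) = -5*I*(-11 + R)
t/n(V, x(X)) = 66240/((5*14*(11 - 1*60))) = 66240/((5*14*(11 - 60))) = 66240/((5*14*(-49))) = 66240/(-3430) = 66240*(-1/3430) = -6624/343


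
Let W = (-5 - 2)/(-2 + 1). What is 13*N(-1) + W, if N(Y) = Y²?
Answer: 20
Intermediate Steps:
W = 7 (W = -7/(-1) = -7*(-1) = 7)
13*N(-1) + W = 13*(-1)² + 7 = 13*1 + 7 = 13 + 7 = 20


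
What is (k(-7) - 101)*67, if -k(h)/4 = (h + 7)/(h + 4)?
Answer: -6767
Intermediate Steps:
k(h) = -4*(7 + h)/(4 + h) (k(h) = -4*(h + 7)/(h + 4) = -4*(7 + h)/(4 + h))
(k(-7) - 101)*67 = (4*(-7 - 1*(-7))/(4 - 7) - 101)*67 = (4*(-7 + 7)/(-3) - 101)*67 = (4*(-⅓)*0 - 101)*67 = (0 - 101)*67 = -101*67 = -6767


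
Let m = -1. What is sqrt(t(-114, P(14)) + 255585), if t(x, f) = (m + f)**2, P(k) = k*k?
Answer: sqrt(293610) ≈ 541.86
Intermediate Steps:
P(k) = k**2
t(x, f) = (-1 + f)**2
sqrt(t(-114, P(14)) + 255585) = sqrt((-1 + 14**2)**2 + 255585) = sqrt((-1 + 196)**2 + 255585) = sqrt(195**2 + 255585) = sqrt(38025 + 255585) = sqrt(293610)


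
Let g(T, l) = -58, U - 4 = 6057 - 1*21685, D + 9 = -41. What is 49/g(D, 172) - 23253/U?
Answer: 97183/151032 ≈ 0.64346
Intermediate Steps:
D = -50 (D = -9 - 41 = -50)
U = -15624 (U = 4 + (6057 - 1*21685) = 4 + (6057 - 21685) = 4 - 15628 = -15624)
49/g(D, 172) - 23253/U = 49/(-58) - 23253/(-15624) = 49*(-1/58) - 23253*(-1/15624) = -49/58 + 7751/5208 = 97183/151032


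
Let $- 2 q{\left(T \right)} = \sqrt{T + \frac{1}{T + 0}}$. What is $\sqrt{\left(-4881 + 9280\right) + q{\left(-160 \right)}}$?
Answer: $\frac{\sqrt{1759600 - 5 i \sqrt{256010}}}{20} \approx 66.325 - 0.047679 i$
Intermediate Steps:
$q{\left(T \right)} = - \frac{\sqrt{T + \frac{1}{T}}}{2}$ ($q{\left(T \right)} = - \frac{\sqrt{T + \frac{1}{T + 0}}}{2} = - \frac{\sqrt{T + \frac{1}{T}}}{2}$)
$\sqrt{\left(-4881 + 9280\right) + q{\left(-160 \right)}} = \sqrt{\left(-4881 + 9280\right) - \frac{\sqrt{-160 + \frac{1}{-160}}}{2}} = \sqrt{4399 - \frac{\sqrt{-160 - \frac{1}{160}}}{2}} = \sqrt{4399 - \frac{\sqrt{- \frac{25601}{160}}}{2}} = \sqrt{4399 - \frac{\frac{1}{40} i \sqrt{256010}}{2}} = \sqrt{4399 - \frac{i \sqrt{256010}}{80}}$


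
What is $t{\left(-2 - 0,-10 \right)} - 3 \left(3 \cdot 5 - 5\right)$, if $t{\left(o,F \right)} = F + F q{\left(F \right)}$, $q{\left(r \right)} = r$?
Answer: $60$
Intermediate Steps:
$t{\left(o,F \right)} = F + F^{2}$ ($t{\left(o,F \right)} = F + F F = F + F^{2}$)
$t{\left(-2 - 0,-10 \right)} - 3 \left(3 \cdot 5 - 5\right) = - 10 \left(1 - 10\right) - 3 \left(3 \cdot 5 - 5\right) = \left(-10\right) \left(-9\right) - 3 \left(15 - 5\right) = 90 - 30 = 60$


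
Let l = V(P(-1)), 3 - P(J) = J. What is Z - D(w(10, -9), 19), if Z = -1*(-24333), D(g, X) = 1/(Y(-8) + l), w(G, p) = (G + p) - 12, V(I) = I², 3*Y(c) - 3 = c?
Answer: 1046316/43 ≈ 24333.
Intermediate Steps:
Y(c) = 1 + c/3
P(J) = 3 - J
l = 16 (l = (3 - 1*(-1))² = (3 + 1)² = 4² = 16)
w(G, p) = -12 + G + p
D(g, X) = 3/43 (D(g, X) = 1/((1 + (⅓)*(-8)) + 16) = 1/((1 - 8/3) + 16) = 1/(-5/3 + 16) = 1/(43/3) = 3/43)
Z = 24333
Z - D(w(10, -9), 19) = 24333 - 1*3/43 = 24333 - 3/43 = 1046316/43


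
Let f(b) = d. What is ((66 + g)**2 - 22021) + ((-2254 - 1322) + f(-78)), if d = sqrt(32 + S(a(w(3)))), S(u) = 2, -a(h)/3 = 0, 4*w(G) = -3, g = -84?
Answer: -25273 + sqrt(34) ≈ -25267.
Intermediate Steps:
w(G) = -3/4 (w(G) = (1/4)*(-3) = -3/4)
a(h) = 0 (a(h) = -3*0 = 0)
d = sqrt(34) (d = sqrt(32 + 2) = sqrt(34) ≈ 5.8309)
f(b) = sqrt(34)
((66 + g)**2 - 22021) + ((-2254 - 1322) + f(-78)) = ((66 - 84)**2 - 22021) + ((-2254 - 1322) + sqrt(34)) = ((-18)**2 - 22021) + (-3576 + sqrt(34)) = (324 - 22021) + (-3576 + sqrt(34)) = -21697 + (-3576 + sqrt(34)) = -25273 + sqrt(34)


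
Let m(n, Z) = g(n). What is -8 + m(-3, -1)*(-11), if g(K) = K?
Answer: 25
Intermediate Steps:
m(n, Z) = n
-8 + m(-3, -1)*(-11) = -8 - 3*(-11) = -8 + 33 = 25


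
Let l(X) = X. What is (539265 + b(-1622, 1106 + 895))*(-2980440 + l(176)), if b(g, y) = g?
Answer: -1602318077752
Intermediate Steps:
(539265 + b(-1622, 1106 + 895))*(-2980440 + l(176)) = (539265 - 1622)*(-2980440 + 176) = 537643*(-2980264) = -1602318077752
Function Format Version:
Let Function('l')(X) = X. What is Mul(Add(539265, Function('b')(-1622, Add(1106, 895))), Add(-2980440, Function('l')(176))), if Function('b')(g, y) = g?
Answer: -1602318077752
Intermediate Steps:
Mul(Add(539265, Function('b')(-1622, Add(1106, 895))), Add(-2980440, Function('l')(176))) = Mul(Add(539265, -1622), Add(-2980440, 176)) = Mul(537643, -2980264) = -1602318077752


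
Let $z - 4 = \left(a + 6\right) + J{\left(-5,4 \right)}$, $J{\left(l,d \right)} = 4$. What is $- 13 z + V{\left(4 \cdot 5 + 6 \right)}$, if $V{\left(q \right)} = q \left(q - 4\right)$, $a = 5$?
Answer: $325$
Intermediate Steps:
$z = 19$ ($z = 4 + \left(\left(5 + 6\right) + 4\right) = 4 + \left(11 + 4\right) = 4 + 15 = 19$)
$V{\left(q \right)} = q \left(-4 + q\right)$
$- 13 z + V{\left(4 \cdot 5 + 6 \right)} = \left(-13\right) 19 + \left(4 \cdot 5 + 6\right) \left(-4 + \left(4 \cdot 5 + 6\right)\right) = -247 + \left(20 + 6\right) \left(-4 + \left(20 + 6\right)\right) = -247 + 26 \left(-4 + 26\right) = -247 + 26 \cdot 22 = -247 + 572 = 325$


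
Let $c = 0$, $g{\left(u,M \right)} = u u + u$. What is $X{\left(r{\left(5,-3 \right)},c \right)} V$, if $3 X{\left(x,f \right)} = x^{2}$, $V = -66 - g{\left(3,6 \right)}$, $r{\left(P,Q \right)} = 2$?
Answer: $-104$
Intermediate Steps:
$g{\left(u,M \right)} = u + u^{2}$ ($g{\left(u,M \right)} = u^{2} + u = u + u^{2}$)
$V = -78$ ($V = -66 - 3 \left(1 + 3\right) = -66 - 3 \cdot 4 = -66 - 12 = -78$)
$X{\left(x,f \right)} = \frac{x^{2}}{3}$
$X{\left(r{\left(5,-3 \right)},c \right)} V = \frac{2^{2}}{3} \left(-78\right) = \frac{1}{3} \cdot 4 \left(-78\right) = \frac{4}{3} \left(-78\right) = -104$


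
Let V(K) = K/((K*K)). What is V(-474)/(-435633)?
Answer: 1/206490042 ≈ 4.8428e-9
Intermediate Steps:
V(K) = 1/K (V(K) = K/(K**2) = K/K**2 = 1/K)
V(-474)/(-435633) = 1/(-474*(-435633)) = -1/474*(-1/435633) = 1/206490042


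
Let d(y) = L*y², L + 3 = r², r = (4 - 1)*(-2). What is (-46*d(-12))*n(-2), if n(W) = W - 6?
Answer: 1748736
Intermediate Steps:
r = -6 (r = 3*(-2) = -6)
n(W) = -6 + W
L = 33 (L = -3 + (-6)² = -3 + 36 = 33)
d(y) = 33*y²
(-46*d(-12))*n(-2) = (-1518*(-12)²)*(-6 - 2) = -1518*144*(-8) = -46*4752*(-8) = -218592*(-8) = 1748736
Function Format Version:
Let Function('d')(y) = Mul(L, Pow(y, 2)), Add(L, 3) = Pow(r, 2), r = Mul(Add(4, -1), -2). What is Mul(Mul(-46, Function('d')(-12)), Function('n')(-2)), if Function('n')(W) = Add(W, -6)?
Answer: 1748736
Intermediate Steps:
r = -6 (r = Mul(3, -2) = -6)
Function('n')(W) = Add(-6, W)
L = 33 (L = Add(-3, Pow(-6, 2)) = Add(-3, 36) = 33)
Function('d')(y) = Mul(33, Pow(y, 2))
Mul(Mul(-46, Function('d')(-12)), Function('n')(-2)) = Mul(Mul(-46, Mul(33, Pow(-12, 2))), Add(-6, -2)) = Mul(Mul(-46, Mul(33, 144)), -8) = Mul(Mul(-46, 4752), -8) = Mul(-218592, -8) = 1748736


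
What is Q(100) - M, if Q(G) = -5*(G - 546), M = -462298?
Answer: 464528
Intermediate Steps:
Q(G) = 2730 - 5*G (Q(G) = -5*(-546 + G) = 2730 - 5*G)
Q(100) - M = (2730 - 5*100) - 1*(-462298) = (2730 - 500) + 462298 = 2230 + 462298 = 464528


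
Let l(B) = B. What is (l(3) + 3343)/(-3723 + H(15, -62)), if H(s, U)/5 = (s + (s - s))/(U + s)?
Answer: -11233/12504 ≈ -0.89835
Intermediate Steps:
H(s, U) = 5*s/(U + s) (H(s, U) = 5*((s + (s - s))/(U + s)) = 5*((s + 0)/(U + s)) = 5*(s/(U + s)) = 5*s/(U + s))
(l(3) + 3343)/(-3723 + H(15, -62)) = (3 + 3343)/(-3723 + 5*15/(-62 + 15)) = 3346/(-3723 + 5*15/(-47)) = 3346/(-3723 + 5*15*(-1/47)) = 3346/(-3723 - 75/47) = 3346/(-175056/47) = 3346*(-47/175056) = -11233/12504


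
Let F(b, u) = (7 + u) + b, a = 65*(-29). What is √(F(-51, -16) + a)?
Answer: I*√1945 ≈ 44.102*I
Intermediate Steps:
a = -1885
F(b, u) = 7 + b + u
√(F(-51, -16) + a) = √((7 - 51 - 16) - 1885) = √(-60 - 1885) = √(-1945) = I*√1945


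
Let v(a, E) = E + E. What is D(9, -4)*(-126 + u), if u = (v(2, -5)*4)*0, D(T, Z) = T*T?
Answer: -10206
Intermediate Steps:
D(T, Z) = T²
v(a, E) = 2*E
u = 0 (u = ((2*(-5))*4)*0 = -10*4*0 = -40*0 = 0)
D(9, -4)*(-126 + u) = 9²*(-126 + 0) = 81*(-126) = -10206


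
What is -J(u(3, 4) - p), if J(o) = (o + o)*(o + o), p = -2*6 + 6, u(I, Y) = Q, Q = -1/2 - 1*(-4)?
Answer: -361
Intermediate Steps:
Q = 7/2 (Q = -1*1/2 + 4 = -1/2 + 4 = 7/2 ≈ 3.5000)
u(I, Y) = 7/2
p = -6 (p = -12 + 6 = -6)
J(o) = 4*o**2 (J(o) = (2*o)*(2*o) = 4*o**2)
-J(u(3, 4) - p) = -4*(7/2 - 1*(-6))**2 = -4*(7/2 + 6)**2 = -4*(19/2)**2 = -4*361/4 = -1*361 = -361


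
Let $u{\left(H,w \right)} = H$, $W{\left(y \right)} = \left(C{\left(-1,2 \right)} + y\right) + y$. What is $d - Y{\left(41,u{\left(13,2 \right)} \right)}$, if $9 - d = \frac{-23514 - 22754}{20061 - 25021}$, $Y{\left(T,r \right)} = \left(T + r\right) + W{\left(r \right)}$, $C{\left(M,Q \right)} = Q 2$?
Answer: $- \frac{104567}{1240} \approx -84.328$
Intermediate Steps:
$C{\left(M,Q \right)} = 2 Q$
$W{\left(y \right)} = 4 + 2 y$ ($W{\left(y \right)} = \left(2 \cdot 2 + y\right) + y = \left(4 + y\right) + y = 4 + 2 y$)
$Y{\left(T,r \right)} = 4 + T + 3 r$ ($Y{\left(T,r \right)} = \left(T + r\right) + \left(4 + 2 r\right) = 4 + T + 3 r$)
$d = - \frac{407}{1240}$ ($d = 9 - \frac{-23514 - 22754}{20061 - 25021} = 9 - - \frac{46268}{-4960} = 9 - \left(-46268\right) \left(- \frac{1}{4960}\right) = 9 - \frac{11567}{1240} = - \frac{407}{1240} \approx -0.32823$)
$d - Y{\left(41,u{\left(13,2 \right)} \right)} = - \frac{407}{1240} - \left(4 + 41 + 3 \cdot 13\right) = - \frac{407}{1240} - \left(4 + 41 + 39\right) = - \frac{407}{1240} - 84 = - \frac{104567}{1240}$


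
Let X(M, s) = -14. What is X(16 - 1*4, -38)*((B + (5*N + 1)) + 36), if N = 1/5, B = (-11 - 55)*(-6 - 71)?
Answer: -71680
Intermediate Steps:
B = 5082 (B = -66*(-77) = 5082)
N = ⅕ ≈ 0.20000
X(16 - 1*4, -38)*((B + (5*N + 1)) + 36) = -14*((5082 + (5*(⅕) + 1)) + 36) = -14*((5082 + (1 + 1)) + 36) = -14*((5082 + 2) + 36) = -14*(5084 + 36) = -14*5120 = -71680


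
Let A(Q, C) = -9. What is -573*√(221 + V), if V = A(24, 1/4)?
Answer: -1146*√53 ≈ -8343.0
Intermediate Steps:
V = -9
-573*√(221 + V) = -573*√(221 - 9) = -1146*√53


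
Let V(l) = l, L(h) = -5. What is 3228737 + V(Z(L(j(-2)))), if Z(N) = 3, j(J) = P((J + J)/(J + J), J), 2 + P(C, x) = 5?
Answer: 3228740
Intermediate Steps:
P(C, x) = 3 (P(C, x) = -2 + 5 = 3)
j(J) = 3
3228737 + V(Z(L(j(-2)))) = 3228737 + 3 = 3228740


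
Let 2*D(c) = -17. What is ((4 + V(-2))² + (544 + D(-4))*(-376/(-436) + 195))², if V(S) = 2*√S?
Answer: 522877849777241/47524 + 365864368*I*√2/109 ≈ 1.1002e+10 + 4.7469e+6*I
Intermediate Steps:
D(c) = -17/2 (D(c) = (½)*(-17) = -17/2)
((4 + V(-2))² + (544 + D(-4))*(-376/(-436) + 195))² = ((4 + 2*√(-2))² + (544 - 17/2)*(-376/(-436) + 195))² = ((4 + 2*(I*√2))² + 1071*(-376*(-1/436) + 195)/2)² = ((4 + 2*I*√2)² + 1071*(94/109 + 195)/2)² = ((4 + 2*I*√2)² + (1071/2)*(21349/109))² = ((4 + 2*I*√2)² + 22864779/218)² = (22864779/218 + (4 + 2*I*√2)²)²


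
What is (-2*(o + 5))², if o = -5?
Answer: 0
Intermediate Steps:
(-2*(o + 5))² = (-2*(-5 + 5))² = (-2*0)² = 0² = 0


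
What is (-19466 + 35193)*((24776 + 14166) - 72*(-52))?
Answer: 671322722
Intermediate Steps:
(-19466 + 35193)*((24776 + 14166) - 72*(-52)) = 15727*(38942 + 3744) = 15727*42686 = 671322722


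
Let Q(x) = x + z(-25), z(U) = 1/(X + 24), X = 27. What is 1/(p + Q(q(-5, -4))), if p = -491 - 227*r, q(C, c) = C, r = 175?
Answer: -51/2051270 ≈ -2.4863e-5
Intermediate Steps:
z(U) = 1/51 (z(U) = 1/(27 + 24) = 1/51)
Q(x) = 1/51 + x (Q(x) = x + 1/51 = 1/51 + x)
p = -40216 (p = -491 - 227*175 = -491 - 39725 = -40216)
1/(p + Q(q(-5, -4))) = 1/(-40216 + (1/51 - 5)) = 1/(-40216 - 254/51) = 1/(-2051270/51) = -51/2051270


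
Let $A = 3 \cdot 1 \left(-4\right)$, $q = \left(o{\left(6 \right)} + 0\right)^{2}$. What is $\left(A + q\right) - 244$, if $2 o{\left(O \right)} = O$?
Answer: $-247$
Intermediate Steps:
$o{\left(O \right)} = \frac{O}{2}$
$q = 9$ ($q = \left(\frac{1}{2} \cdot 6 + 0\right)^{2} = \left(3 + 0\right)^{2} = 3^{2} = 9$)
$A = -12$ ($A = 3 \left(-4\right) = -12$)
$\left(A + q\right) - 244 = \left(-12 + 9\right) - 244 = -3 - 244 = -247$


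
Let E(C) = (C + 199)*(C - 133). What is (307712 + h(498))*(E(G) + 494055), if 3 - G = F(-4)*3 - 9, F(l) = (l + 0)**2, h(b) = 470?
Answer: 143769368456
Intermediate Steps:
F(l) = l**2
G = -36 (G = 3 - ((-4)**2*3 - 9) = 3 - (16*3 - 9) = 3 - (48 - 9) = 3 - 1*39 = 3 - 39 = -36)
E(C) = (-133 + C)*(199 + C) (E(C) = (199 + C)*(-133 + C) = (-133 + C)*(199 + C))
(307712 + h(498))*(E(G) + 494055) = (307712 + 470)*((-26467 + (-36)**2 + 66*(-36)) + 494055) = 308182*((-26467 + 1296 - 2376) + 494055) = 308182*(-27547 + 494055) = 308182*466508 = 143769368456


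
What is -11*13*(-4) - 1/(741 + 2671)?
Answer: 1951663/3412 ≈ 572.00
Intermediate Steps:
-11*13*(-4) - 1/(741 + 2671) = -143*(-4) - 1/3412 = 572 - 1*1/3412 = 572 - 1/3412 = 1951663/3412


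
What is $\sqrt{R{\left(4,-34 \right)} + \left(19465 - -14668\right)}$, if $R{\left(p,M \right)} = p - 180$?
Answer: $21 \sqrt{77} \approx 184.27$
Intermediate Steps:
$R{\left(p,M \right)} = -180 + p$
$\sqrt{R{\left(4,-34 \right)} + \left(19465 - -14668\right)} = \sqrt{\left(-180 + 4\right) + \left(19465 - -14668\right)} = \sqrt{-176 + \left(19465 + 14668\right)} = \sqrt{-176 + 34133} = \sqrt{33957} = 21 \sqrt{77}$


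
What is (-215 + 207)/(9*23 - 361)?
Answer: 4/77 ≈ 0.051948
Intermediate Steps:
(-215 + 207)/(9*23 - 361) = -8/(207 - 361) = -8/(-154) = -8*(-1/154) = 4/77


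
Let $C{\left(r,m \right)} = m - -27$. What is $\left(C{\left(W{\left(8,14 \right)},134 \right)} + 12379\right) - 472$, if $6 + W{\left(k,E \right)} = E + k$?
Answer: $12068$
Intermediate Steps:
$W{\left(k,E \right)} = -6 + E + k$ ($W{\left(k,E \right)} = -6 + \left(E + k\right) = -6 + E + k$)
$C{\left(r,m \right)} = 27 + m$ ($C{\left(r,m \right)} = m + 27 = 27 + m$)
$\left(C{\left(W{\left(8,14 \right)},134 \right)} + 12379\right) - 472 = \left(\left(27 + 134\right) + 12379\right) - 472 = \left(161 + 12379\right) - 472 = 12540 - 472 = 12068$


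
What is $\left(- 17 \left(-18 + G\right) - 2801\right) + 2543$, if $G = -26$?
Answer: $490$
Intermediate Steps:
$\left(- 17 \left(-18 + G\right) - 2801\right) + 2543 = \left(- 17 \left(-18 - 26\right) - 2801\right) + 2543 = \left(\left(-17\right) \left(-44\right) - 2801\right) + 2543 = \left(748 - 2801\right) + 2543 = -2053 + 2543 = 490$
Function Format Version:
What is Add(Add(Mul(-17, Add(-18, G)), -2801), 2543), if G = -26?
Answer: 490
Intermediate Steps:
Add(Add(Mul(-17, Add(-18, G)), -2801), 2543) = Add(Add(Mul(-17, Add(-18, -26)), -2801), 2543) = Add(Add(Mul(-17, -44), -2801), 2543) = Add(Add(748, -2801), 2543) = Add(-2053, 2543) = 490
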